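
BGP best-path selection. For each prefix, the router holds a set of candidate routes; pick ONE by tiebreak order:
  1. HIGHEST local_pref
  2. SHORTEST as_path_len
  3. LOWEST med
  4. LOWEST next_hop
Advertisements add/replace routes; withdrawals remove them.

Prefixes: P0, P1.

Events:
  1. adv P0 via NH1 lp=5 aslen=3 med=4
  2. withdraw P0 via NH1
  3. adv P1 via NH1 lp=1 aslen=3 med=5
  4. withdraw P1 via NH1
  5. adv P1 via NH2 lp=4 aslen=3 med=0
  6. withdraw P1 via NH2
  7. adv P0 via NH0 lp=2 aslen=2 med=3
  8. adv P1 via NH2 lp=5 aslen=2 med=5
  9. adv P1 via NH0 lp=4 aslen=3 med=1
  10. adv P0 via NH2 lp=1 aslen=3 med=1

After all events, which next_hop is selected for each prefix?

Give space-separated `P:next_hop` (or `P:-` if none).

Op 1: best P0=NH1 P1=-
Op 2: best P0=- P1=-
Op 3: best P0=- P1=NH1
Op 4: best P0=- P1=-
Op 5: best P0=- P1=NH2
Op 6: best P0=- P1=-
Op 7: best P0=NH0 P1=-
Op 8: best P0=NH0 P1=NH2
Op 9: best P0=NH0 P1=NH2
Op 10: best P0=NH0 P1=NH2

Answer: P0:NH0 P1:NH2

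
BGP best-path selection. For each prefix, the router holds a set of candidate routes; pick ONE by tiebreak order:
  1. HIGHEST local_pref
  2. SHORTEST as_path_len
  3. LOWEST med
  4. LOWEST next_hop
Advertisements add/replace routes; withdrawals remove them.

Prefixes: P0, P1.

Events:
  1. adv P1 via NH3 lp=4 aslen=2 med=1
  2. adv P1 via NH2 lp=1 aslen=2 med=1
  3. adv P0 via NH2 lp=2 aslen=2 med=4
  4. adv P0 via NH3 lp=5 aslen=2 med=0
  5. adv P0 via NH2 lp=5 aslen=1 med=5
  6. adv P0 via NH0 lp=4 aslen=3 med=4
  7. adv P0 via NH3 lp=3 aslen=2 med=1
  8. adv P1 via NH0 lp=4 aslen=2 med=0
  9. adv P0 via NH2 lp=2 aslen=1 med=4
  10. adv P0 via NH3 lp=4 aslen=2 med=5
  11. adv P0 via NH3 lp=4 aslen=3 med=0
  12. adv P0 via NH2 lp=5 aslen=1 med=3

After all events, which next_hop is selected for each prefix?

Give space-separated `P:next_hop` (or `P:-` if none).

Op 1: best P0=- P1=NH3
Op 2: best P0=- P1=NH3
Op 3: best P0=NH2 P1=NH3
Op 4: best P0=NH3 P1=NH3
Op 5: best P0=NH2 P1=NH3
Op 6: best P0=NH2 P1=NH3
Op 7: best P0=NH2 P1=NH3
Op 8: best P0=NH2 P1=NH0
Op 9: best P0=NH0 P1=NH0
Op 10: best P0=NH3 P1=NH0
Op 11: best P0=NH3 P1=NH0
Op 12: best P0=NH2 P1=NH0

Answer: P0:NH2 P1:NH0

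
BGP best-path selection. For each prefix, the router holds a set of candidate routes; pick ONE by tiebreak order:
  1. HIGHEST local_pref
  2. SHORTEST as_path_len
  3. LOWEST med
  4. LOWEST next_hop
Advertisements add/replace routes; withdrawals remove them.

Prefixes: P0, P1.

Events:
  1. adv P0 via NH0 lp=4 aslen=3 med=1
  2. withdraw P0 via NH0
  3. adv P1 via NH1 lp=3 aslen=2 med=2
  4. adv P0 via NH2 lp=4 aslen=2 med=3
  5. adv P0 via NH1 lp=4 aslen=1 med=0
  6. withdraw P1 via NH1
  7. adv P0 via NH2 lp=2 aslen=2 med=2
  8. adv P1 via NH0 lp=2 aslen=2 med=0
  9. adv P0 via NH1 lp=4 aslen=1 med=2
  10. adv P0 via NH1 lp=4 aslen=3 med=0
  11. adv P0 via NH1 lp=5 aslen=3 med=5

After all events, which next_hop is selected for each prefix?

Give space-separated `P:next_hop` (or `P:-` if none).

Answer: P0:NH1 P1:NH0

Derivation:
Op 1: best P0=NH0 P1=-
Op 2: best P0=- P1=-
Op 3: best P0=- P1=NH1
Op 4: best P0=NH2 P1=NH1
Op 5: best P0=NH1 P1=NH1
Op 6: best P0=NH1 P1=-
Op 7: best P0=NH1 P1=-
Op 8: best P0=NH1 P1=NH0
Op 9: best P0=NH1 P1=NH0
Op 10: best P0=NH1 P1=NH0
Op 11: best P0=NH1 P1=NH0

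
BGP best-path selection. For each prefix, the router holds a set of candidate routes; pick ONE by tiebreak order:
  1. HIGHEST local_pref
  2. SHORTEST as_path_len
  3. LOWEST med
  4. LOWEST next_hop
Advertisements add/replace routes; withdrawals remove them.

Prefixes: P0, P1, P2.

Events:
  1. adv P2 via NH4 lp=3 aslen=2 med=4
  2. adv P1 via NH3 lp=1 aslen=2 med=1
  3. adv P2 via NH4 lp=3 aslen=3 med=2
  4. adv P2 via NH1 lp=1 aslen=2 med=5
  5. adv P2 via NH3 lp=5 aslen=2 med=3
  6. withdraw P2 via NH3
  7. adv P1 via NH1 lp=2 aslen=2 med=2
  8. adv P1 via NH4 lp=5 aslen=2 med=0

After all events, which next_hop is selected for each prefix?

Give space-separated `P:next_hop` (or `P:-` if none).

Op 1: best P0=- P1=- P2=NH4
Op 2: best P0=- P1=NH3 P2=NH4
Op 3: best P0=- P1=NH3 P2=NH4
Op 4: best P0=- P1=NH3 P2=NH4
Op 5: best P0=- P1=NH3 P2=NH3
Op 6: best P0=- P1=NH3 P2=NH4
Op 7: best P0=- P1=NH1 P2=NH4
Op 8: best P0=- P1=NH4 P2=NH4

Answer: P0:- P1:NH4 P2:NH4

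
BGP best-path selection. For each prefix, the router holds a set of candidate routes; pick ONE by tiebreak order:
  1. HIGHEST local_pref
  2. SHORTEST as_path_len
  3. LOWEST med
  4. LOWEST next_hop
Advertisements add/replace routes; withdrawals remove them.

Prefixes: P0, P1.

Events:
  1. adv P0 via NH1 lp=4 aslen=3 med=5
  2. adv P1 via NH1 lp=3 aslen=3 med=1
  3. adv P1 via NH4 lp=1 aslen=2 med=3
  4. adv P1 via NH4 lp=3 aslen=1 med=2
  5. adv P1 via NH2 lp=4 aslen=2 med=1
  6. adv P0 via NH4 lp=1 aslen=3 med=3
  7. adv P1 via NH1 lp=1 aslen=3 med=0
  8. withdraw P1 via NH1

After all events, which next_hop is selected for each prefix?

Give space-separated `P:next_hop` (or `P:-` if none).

Answer: P0:NH1 P1:NH2

Derivation:
Op 1: best P0=NH1 P1=-
Op 2: best P0=NH1 P1=NH1
Op 3: best P0=NH1 P1=NH1
Op 4: best P0=NH1 P1=NH4
Op 5: best P0=NH1 P1=NH2
Op 6: best P0=NH1 P1=NH2
Op 7: best P0=NH1 P1=NH2
Op 8: best P0=NH1 P1=NH2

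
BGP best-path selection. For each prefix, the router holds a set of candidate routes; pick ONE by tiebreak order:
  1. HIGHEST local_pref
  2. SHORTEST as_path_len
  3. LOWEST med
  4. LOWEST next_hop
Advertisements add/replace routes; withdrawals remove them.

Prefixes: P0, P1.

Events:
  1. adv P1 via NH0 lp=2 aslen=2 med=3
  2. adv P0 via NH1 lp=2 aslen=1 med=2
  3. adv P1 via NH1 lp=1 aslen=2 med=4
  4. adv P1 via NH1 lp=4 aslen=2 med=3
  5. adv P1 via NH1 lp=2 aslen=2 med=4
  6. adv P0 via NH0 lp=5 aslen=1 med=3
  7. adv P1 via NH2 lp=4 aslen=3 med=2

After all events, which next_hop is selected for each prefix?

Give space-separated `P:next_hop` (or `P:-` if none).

Answer: P0:NH0 P1:NH2

Derivation:
Op 1: best P0=- P1=NH0
Op 2: best P0=NH1 P1=NH0
Op 3: best P0=NH1 P1=NH0
Op 4: best P0=NH1 P1=NH1
Op 5: best P0=NH1 P1=NH0
Op 6: best P0=NH0 P1=NH0
Op 7: best P0=NH0 P1=NH2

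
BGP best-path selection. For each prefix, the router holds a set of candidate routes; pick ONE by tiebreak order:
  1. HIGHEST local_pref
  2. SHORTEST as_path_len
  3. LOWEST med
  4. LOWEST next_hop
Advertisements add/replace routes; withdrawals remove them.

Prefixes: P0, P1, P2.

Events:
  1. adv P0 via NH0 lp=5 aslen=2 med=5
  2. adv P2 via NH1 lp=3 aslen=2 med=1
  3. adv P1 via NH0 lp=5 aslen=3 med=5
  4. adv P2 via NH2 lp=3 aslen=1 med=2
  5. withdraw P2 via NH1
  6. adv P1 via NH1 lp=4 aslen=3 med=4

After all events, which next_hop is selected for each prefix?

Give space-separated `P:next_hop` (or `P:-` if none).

Op 1: best P0=NH0 P1=- P2=-
Op 2: best P0=NH0 P1=- P2=NH1
Op 3: best P0=NH0 P1=NH0 P2=NH1
Op 4: best P0=NH0 P1=NH0 P2=NH2
Op 5: best P0=NH0 P1=NH0 P2=NH2
Op 6: best P0=NH0 P1=NH0 P2=NH2

Answer: P0:NH0 P1:NH0 P2:NH2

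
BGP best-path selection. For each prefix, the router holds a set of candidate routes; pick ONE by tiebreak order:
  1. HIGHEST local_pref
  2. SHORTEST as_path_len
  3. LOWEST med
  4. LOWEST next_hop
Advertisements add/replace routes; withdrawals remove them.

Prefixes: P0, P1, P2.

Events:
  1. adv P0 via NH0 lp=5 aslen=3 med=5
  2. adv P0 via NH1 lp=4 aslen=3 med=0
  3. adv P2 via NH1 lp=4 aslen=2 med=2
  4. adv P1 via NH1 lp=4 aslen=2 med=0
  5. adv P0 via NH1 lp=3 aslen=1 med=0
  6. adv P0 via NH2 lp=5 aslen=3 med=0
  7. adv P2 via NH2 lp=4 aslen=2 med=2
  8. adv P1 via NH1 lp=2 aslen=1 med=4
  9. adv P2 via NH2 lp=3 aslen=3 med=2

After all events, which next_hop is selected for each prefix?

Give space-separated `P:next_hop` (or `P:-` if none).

Op 1: best P0=NH0 P1=- P2=-
Op 2: best P0=NH0 P1=- P2=-
Op 3: best P0=NH0 P1=- P2=NH1
Op 4: best P0=NH0 P1=NH1 P2=NH1
Op 5: best P0=NH0 P1=NH1 P2=NH1
Op 6: best P0=NH2 P1=NH1 P2=NH1
Op 7: best P0=NH2 P1=NH1 P2=NH1
Op 8: best P0=NH2 P1=NH1 P2=NH1
Op 9: best P0=NH2 P1=NH1 P2=NH1

Answer: P0:NH2 P1:NH1 P2:NH1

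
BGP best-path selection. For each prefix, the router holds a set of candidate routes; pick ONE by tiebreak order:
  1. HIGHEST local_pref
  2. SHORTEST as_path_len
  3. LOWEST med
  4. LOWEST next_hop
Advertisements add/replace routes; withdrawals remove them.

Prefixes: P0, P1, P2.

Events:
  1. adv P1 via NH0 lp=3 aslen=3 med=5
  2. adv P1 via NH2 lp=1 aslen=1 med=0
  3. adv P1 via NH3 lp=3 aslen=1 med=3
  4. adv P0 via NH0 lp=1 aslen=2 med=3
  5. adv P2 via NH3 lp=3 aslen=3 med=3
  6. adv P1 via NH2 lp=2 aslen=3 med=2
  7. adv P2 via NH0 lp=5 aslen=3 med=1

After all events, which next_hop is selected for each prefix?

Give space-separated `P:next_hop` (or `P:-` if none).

Op 1: best P0=- P1=NH0 P2=-
Op 2: best P0=- P1=NH0 P2=-
Op 3: best P0=- P1=NH3 P2=-
Op 4: best P0=NH0 P1=NH3 P2=-
Op 5: best P0=NH0 P1=NH3 P2=NH3
Op 6: best P0=NH0 P1=NH3 P2=NH3
Op 7: best P0=NH0 P1=NH3 P2=NH0

Answer: P0:NH0 P1:NH3 P2:NH0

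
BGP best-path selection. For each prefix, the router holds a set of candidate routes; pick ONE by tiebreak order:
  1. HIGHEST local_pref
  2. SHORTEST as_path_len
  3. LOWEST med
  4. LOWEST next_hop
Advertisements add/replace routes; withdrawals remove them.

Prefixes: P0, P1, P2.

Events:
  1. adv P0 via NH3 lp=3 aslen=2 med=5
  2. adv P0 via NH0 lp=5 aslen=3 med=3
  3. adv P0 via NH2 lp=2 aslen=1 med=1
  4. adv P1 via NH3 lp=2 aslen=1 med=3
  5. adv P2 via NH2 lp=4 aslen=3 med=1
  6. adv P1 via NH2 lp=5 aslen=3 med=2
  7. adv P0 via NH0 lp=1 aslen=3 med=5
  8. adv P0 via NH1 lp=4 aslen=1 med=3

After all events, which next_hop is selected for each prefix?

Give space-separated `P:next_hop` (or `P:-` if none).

Op 1: best P0=NH3 P1=- P2=-
Op 2: best P0=NH0 P1=- P2=-
Op 3: best P0=NH0 P1=- P2=-
Op 4: best P0=NH0 P1=NH3 P2=-
Op 5: best P0=NH0 P1=NH3 P2=NH2
Op 6: best P0=NH0 P1=NH2 P2=NH2
Op 7: best P0=NH3 P1=NH2 P2=NH2
Op 8: best P0=NH1 P1=NH2 P2=NH2

Answer: P0:NH1 P1:NH2 P2:NH2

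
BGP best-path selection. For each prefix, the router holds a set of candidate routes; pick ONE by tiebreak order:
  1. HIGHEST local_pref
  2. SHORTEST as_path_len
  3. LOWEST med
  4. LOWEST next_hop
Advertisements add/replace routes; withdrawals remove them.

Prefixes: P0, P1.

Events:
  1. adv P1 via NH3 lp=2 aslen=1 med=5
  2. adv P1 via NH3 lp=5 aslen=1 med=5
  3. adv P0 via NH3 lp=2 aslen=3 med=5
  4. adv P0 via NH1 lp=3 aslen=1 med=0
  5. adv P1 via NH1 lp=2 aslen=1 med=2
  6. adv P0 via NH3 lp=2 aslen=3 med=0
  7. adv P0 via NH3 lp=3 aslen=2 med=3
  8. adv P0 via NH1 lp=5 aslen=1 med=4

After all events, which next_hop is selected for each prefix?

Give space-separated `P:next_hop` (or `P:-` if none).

Op 1: best P0=- P1=NH3
Op 2: best P0=- P1=NH3
Op 3: best P0=NH3 P1=NH3
Op 4: best P0=NH1 P1=NH3
Op 5: best P0=NH1 P1=NH3
Op 6: best P0=NH1 P1=NH3
Op 7: best P0=NH1 P1=NH3
Op 8: best P0=NH1 P1=NH3

Answer: P0:NH1 P1:NH3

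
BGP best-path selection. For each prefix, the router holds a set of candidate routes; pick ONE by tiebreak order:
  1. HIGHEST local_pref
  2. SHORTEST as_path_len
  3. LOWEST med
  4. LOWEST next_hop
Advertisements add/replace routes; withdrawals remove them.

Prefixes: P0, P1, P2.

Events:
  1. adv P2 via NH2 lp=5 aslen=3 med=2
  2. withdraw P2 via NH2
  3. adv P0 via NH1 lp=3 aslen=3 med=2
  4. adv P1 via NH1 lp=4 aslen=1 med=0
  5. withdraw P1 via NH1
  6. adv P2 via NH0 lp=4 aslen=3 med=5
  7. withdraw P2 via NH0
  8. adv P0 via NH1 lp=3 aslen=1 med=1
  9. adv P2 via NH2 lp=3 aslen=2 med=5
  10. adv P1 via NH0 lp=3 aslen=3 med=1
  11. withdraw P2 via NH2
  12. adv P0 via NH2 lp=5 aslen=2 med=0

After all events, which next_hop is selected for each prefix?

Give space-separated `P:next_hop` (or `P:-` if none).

Op 1: best P0=- P1=- P2=NH2
Op 2: best P0=- P1=- P2=-
Op 3: best P0=NH1 P1=- P2=-
Op 4: best P0=NH1 P1=NH1 P2=-
Op 5: best P0=NH1 P1=- P2=-
Op 6: best P0=NH1 P1=- P2=NH0
Op 7: best P0=NH1 P1=- P2=-
Op 8: best P0=NH1 P1=- P2=-
Op 9: best P0=NH1 P1=- P2=NH2
Op 10: best P0=NH1 P1=NH0 P2=NH2
Op 11: best P0=NH1 P1=NH0 P2=-
Op 12: best P0=NH2 P1=NH0 P2=-

Answer: P0:NH2 P1:NH0 P2:-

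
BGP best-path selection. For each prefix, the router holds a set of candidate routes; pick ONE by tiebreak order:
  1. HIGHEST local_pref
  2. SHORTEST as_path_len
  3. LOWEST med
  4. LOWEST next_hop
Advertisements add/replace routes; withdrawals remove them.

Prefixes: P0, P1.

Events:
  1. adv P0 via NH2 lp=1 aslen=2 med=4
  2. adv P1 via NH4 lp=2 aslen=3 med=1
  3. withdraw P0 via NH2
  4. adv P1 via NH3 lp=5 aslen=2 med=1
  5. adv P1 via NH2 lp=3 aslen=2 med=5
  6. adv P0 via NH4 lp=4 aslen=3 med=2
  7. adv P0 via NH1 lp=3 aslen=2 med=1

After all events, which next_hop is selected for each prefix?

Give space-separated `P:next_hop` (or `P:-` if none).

Answer: P0:NH4 P1:NH3

Derivation:
Op 1: best P0=NH2 P1=-
Op 2: best P0=NH2 P1=NH4
Op 3: best P0=- P1=NH4
Op 4: best P0=- P1=NH3
Op 5: best P0=- P1=NH3
Op 6: best P0=NH4 P1=NH3
Op 7: best P0=NH4 P1=NH3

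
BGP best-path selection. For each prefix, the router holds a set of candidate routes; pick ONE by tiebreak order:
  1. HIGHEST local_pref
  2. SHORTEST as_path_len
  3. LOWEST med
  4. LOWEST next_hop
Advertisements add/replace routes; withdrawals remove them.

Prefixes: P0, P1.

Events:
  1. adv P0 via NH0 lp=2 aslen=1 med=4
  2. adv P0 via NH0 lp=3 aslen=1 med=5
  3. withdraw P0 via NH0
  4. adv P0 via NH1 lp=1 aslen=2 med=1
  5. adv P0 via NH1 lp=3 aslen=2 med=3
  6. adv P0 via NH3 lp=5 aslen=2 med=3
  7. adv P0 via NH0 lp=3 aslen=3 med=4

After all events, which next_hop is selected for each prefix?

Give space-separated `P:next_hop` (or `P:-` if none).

Answer: P0:NH3 P1:-

Derivation:
Op 1: best P0=NH0 P1=-
Op 2: best P0=NH0 P1=-
Op 3: best P0=- P1=-
Op 4: best P0=NH1 P1=-
Op 5: best P0=NH1 P1=-
Op 6: best P0=NH3 P1=-
Op 7: best P0=NH3 P1=-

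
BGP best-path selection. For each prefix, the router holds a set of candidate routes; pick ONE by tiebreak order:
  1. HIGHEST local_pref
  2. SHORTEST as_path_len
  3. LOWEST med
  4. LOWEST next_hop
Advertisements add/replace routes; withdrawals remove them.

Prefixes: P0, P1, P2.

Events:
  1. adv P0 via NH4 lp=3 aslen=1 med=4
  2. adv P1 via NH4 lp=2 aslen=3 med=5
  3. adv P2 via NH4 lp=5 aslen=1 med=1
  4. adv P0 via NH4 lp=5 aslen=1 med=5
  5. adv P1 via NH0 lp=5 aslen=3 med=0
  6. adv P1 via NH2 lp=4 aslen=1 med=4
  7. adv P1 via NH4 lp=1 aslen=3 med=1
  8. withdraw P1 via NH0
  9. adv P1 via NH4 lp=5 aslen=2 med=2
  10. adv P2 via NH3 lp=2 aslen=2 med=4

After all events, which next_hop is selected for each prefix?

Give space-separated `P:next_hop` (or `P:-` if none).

Answer: P0:NH4 P1:NH4 P2:NH4

Derivation:
Op 1: best P0=NH4 P1=- P2=-
Op 2: best P0=NH4 P1=NH4 P2=-
Op 3: best P0=NH4 P1=NH4 P2=NH4
Op 4: best P0=NH4 P1=NH4 P2=NH4
Op 5: best P0=NH4 P1=NH0 P2=NH4
Op 6: best P0=NH4 P1=NH0 P2=NH4
Op 7: best P0=NH4 P1=NH0 P2=NH4
Op 8: best P0=NH4 P1=NH2 P2=NH4
Op 9: best P0=NH4 P1=NH4 P2=NH4
Op 10: best P0=NH4 P1=NH4 P2=NH4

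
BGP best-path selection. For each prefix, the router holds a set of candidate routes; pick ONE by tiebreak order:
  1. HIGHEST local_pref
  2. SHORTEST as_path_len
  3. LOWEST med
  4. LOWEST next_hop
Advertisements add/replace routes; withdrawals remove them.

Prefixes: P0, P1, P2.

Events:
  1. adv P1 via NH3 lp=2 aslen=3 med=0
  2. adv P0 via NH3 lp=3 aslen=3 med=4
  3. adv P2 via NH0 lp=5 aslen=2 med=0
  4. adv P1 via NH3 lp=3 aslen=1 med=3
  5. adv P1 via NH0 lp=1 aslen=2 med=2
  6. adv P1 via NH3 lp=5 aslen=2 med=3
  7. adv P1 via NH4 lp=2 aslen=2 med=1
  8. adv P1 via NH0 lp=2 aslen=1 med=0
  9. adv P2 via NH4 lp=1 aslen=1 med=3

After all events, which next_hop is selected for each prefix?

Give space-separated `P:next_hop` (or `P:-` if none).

Op 1: best P0=- P1=NH3 P2=-
Op 2: best P0=NH3 P1=NH3 P2=-
Op 3: best P0=NH3 P1=NH3 P2=NH0
Op 4: best P0=NH3 P1=NH3 P2=NH0
Op 5: best P0=NH3 P1=NH3 P2=NH0
Op 6: best P0=NH3 P1=NH3 P2=NH0
Op 7: best P0=NH3 P1=NH3 P2=NH0
Op 8: best P0=NH3 P1=NH3 P2=NH0
Op 9: best P0=NH3 P1=NH3 P2=NH0

Answer: P0:NH3 P1:NH3 P2:NH0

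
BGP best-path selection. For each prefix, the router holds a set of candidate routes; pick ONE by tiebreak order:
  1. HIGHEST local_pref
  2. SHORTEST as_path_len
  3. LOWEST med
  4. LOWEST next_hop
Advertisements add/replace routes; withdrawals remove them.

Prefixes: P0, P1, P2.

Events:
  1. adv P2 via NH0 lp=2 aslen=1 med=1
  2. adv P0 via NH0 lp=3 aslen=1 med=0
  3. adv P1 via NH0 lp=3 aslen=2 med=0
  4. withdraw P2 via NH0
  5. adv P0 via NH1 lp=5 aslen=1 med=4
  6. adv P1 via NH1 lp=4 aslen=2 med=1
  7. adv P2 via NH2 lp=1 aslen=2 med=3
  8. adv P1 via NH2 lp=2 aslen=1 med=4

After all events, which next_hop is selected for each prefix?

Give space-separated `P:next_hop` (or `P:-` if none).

Answer: P0:NH1 P1:NH1 P2:NH2

Derivation:
Op 1: best P0=- P1=- P2=NH0
Op 2: best P0=NH0 P1=- P2=NH0
Op 3: best P0=NH0 P1=NH0 P2=NH0
Op 4: best P0=NH0 P1=NH0 P2=-
Op 5: best P0=NH1 P1=NH0 P2=-
Op 6: best P0=NH1 P1=NH1 P2=-
Op 7: best P0=NH1 P1=NH1 P2=NH2
Op 8: best P0=NH1 P1=NH1 P2=NH2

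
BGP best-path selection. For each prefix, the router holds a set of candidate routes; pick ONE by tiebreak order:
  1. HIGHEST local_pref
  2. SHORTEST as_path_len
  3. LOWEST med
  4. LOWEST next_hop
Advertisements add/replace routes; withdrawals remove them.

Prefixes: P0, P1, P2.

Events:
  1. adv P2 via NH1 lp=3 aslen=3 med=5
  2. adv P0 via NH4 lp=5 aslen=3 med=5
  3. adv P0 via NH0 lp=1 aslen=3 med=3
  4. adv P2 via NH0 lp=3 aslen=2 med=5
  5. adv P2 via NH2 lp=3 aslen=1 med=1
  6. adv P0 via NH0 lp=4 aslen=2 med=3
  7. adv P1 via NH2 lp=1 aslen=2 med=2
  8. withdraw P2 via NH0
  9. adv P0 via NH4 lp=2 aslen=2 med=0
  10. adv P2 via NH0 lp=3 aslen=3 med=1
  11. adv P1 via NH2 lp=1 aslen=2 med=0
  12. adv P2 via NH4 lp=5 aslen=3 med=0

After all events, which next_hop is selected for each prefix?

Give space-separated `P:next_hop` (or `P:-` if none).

Op 1: best P0=- P1=- P2=NH1
Op 2: best P0=NH4 P1=- P2=NH1
Op 3: best P0=NH4 P1=- P2=NH1
Op 4: best P0=NH4 P1=- P2=NH0
Op 5: best P0=NH4 P1=- P2=NH2
Op 6: best P0=NH4 P1=- P2=NH2
Op 7: best P0=NH4 P1=NH2 P2=NH2
Op 8: best P0=NH4 P1=NH2 P2=NH2
Op 9: best P0=NH0 P1=NH2 P2=NH2
Op 10: best P0=NH0 P1=NH2 P2=NH2
Op 11: best P0=NH0 P1=NH2 P2=NH2
Op 12: best P0=NH0 P1=NH2 P2=NH4

Answer: P0:NH0 P1:NH2 P2:NH4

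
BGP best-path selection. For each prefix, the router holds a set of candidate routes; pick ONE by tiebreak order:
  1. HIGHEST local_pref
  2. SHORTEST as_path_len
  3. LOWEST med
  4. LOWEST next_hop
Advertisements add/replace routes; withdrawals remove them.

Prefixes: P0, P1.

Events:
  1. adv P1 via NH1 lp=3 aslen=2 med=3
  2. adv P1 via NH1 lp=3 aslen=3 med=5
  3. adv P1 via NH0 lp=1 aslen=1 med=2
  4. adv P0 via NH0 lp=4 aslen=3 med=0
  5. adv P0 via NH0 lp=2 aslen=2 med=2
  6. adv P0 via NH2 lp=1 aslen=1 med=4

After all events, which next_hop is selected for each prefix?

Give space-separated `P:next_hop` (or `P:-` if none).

Answer: P0:NH0 P1:NH1

Derivation:
Op 1: best P0=- P1=NH1
Op 2: best P0=- P1=NH1
Op 3: best P0=- P1=NH1
Op 4: best P0=NH0 P1=NH1
Op 5: best P0=NH0 P1=NH1
Op 6: best P0=NH0 P1=NH1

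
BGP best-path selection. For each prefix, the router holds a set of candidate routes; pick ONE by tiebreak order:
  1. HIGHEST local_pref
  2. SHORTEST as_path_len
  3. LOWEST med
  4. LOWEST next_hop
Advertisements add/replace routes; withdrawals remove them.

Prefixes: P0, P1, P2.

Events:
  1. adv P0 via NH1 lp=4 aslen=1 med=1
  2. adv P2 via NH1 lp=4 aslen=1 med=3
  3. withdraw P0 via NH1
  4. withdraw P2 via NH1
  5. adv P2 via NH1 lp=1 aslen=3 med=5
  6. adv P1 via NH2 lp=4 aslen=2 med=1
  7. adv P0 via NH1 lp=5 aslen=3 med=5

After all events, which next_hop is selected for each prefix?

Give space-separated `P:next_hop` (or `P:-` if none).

Answer: P0:NH1 P1:NH2 P2:NH1

Derivation:
Op 1: best P0=NH1 P1=- P2=-
Op 2: best P0=NH1 P1=- P2=NH1
Op 3: best P0=- P1=- P2=NH1
Op 4: best P0=- P1=- P2=-
Op 5: best P0=- P1=- P2=NH1
Op 6: best P0=- P1=NH2 P2=NH1
Op 7: best P0=NH1 P1=NH2 P2=NH1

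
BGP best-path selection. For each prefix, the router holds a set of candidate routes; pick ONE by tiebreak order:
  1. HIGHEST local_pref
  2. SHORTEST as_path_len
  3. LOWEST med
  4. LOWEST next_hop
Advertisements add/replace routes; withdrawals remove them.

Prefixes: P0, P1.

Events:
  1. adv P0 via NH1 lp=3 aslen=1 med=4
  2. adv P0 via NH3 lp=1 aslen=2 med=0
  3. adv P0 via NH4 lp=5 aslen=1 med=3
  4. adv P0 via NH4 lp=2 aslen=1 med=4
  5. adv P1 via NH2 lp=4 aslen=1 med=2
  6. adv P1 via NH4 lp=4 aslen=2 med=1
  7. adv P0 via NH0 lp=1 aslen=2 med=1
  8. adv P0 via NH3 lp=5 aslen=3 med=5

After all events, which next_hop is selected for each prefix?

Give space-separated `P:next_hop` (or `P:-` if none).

Op 1: best P0=NH1 P1=-
Op 2: best P0=NH1 P1=-
Op 3: best P0=NH4 P1=-
Op 4: best P0=NH1 P1=-
Op 5: best P0=NH1 P1=NH2
Op 6: best P0=NH1 P1=NH2
Op 7: best P0=NH1 P1=NH2
Op 8: best P0=NH3 P1=NH2

Answer: P0:NH3 P1:NH2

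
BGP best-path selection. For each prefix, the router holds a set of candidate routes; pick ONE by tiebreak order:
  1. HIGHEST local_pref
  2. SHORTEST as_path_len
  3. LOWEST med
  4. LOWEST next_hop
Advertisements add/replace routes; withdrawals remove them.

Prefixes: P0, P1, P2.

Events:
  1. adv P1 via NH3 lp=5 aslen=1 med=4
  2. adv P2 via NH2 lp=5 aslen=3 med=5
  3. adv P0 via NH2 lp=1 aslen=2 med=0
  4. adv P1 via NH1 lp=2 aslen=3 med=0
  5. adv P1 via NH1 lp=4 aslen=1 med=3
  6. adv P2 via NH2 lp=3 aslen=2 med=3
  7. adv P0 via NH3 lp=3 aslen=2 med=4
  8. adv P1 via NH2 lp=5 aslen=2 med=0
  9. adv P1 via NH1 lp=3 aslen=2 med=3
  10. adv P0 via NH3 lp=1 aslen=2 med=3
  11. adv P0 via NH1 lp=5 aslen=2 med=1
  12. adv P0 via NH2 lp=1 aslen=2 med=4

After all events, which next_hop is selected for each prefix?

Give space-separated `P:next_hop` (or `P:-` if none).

Answer: P0:NH1 P1:NH3 P2:NH2

Derivation:
Op 1: best P0=- P1=NH3 P2=-
Op 2: best P0=- P1=NH3 P2=NH2
Op 3: best P0=NH2 P1=NH3 P2=NH2
Op 4: best P0=NH2 P1=NH3 P2=NH2
Op 5: best P0=NH2 P1=NH3 P2=NH2
Op 6: best P0=NH2 P1=NH3 P2=NH2
Op 7: best P0=NH3 P1=NH3 P2=NH2
Op 8: best P0=NH3 P1=NH3 P2=NH2
Op 9: best P0=NH3 P1=NH3 P2=NH2
Op 10: best P0=NH2 P1=NH3 P2=NH2
Op 11: best P0=NH1 P1=NH3 P2=NH2
Op 12: best P0=NH1 P1=NH3 P2=NH2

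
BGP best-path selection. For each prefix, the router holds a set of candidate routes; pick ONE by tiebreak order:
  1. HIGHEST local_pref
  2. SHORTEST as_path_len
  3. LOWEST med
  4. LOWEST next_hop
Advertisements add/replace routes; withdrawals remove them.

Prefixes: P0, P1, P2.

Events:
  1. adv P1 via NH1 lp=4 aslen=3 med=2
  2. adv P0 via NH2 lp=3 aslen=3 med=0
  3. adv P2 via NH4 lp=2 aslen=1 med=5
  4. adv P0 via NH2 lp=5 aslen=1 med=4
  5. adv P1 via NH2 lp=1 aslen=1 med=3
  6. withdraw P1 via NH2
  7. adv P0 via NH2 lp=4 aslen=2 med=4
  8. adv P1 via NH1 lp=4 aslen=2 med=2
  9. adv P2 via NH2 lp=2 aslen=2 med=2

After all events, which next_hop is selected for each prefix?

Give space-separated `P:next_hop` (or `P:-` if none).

Answer: P0:NH2 P1:NH1 P2:NH4

Derivation:
Op 1: best P0=- P1=NH1 P2=-
Op 2: best P0=NH2 P1=NH1 P2=-
Op 3: best P0=NH2 P1=NH1 P2=NH4
Op 4: best P0=NH2 P1=NH1 P2=NH4
Op 5: best P0=NH2 P1=NH1 P2=NH4
Op 6: best P0=NH2 P1=NH1 P2=NH4
Op 7: best P0=NH2 P1=NH1 P2=NH4
Op 8: best P0=NH2 P1=NH1 P2=NH4
Op 9: best P0=NH2 P1=NH1 P2=NH4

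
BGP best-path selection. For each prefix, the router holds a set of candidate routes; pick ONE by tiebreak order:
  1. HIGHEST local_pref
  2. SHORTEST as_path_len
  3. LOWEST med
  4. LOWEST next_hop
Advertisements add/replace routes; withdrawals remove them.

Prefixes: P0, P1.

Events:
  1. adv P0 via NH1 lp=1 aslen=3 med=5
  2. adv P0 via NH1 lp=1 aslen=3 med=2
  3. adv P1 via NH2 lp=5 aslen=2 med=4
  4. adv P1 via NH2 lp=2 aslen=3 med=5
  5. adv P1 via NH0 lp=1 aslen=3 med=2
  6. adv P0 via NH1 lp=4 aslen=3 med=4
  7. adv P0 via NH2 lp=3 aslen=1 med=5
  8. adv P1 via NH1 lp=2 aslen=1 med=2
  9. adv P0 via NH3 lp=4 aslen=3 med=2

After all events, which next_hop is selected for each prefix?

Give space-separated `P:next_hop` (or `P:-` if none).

Op 1: best P0=NH1 P1=-
Op 2: best P0=NH1 P1=-
Op 3: best P0=NH1 P1=NH2
Op 4: best P0=NH1 P1=NH2
Op 5: best P0=NH1 P1=NH2
Op 6: best P0=NH1 P1=NH2
Op 7: best P0=NH1 P1=NH2
Op 8: best P0=NH1 P1=NH1
Op 9: best P0=NH3 P1=NH1

Answer: P0:NH3 P1:NH1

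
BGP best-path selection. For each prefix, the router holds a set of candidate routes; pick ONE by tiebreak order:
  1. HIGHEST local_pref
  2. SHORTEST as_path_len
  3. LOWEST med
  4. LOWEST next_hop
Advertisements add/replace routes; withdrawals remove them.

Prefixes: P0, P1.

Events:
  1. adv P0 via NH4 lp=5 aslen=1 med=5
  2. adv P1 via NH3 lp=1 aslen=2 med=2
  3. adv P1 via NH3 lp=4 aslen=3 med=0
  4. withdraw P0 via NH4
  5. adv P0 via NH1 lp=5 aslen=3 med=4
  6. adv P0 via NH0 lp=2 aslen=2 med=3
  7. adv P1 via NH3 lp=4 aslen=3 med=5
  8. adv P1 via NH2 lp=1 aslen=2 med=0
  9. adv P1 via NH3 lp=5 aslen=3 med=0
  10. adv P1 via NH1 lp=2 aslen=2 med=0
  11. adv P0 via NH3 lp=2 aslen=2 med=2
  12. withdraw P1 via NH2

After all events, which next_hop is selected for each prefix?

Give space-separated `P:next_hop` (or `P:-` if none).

Op 1: best P0=NH4 P1=-
Op 2: best P0=NH4 P1=NH3
Op 3: best P0=NH4 P1=NH3
Op 4: best P0=- P1=NH3
Op 5: best P0=NH1 P1=NH3
Op 6: best P0=NH1 P1=NH3
Op 7: best P0=NH1 P1=NH3
Op 8: best P0=NH1 P1=NH3
Op 9: best P0=NH1 P1=NH3
Op 10: best P0=NH1 P1=NH3
Op 11: best P0=NH1 P1=NH3
Op 12: best P0=NH1 P1=NH3

Answer: P0:NH1 P1:NH3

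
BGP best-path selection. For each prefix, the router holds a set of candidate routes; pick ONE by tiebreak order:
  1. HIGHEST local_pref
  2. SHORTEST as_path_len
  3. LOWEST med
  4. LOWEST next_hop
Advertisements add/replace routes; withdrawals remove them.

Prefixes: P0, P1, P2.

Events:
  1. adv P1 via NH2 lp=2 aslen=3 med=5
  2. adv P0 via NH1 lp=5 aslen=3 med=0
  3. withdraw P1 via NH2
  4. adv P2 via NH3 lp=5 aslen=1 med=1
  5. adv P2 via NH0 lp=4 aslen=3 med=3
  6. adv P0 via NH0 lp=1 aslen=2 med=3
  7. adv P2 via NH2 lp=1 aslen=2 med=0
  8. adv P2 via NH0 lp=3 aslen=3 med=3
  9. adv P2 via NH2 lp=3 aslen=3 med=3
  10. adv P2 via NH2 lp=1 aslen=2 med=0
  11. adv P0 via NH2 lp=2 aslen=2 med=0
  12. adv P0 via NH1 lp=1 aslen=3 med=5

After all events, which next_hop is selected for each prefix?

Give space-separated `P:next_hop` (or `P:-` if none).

Answer: P0:NH2 P1:- P2:NH3

Derivation:
Op 1: best P0=- P1=NH2 P2=-
Op 2: best P0=NH1 P1=NH2 P2=-
Op 3: best P0=NH1 P1=- P2=-
Op 4: best P0=NH1 P1=- P2=NH3
Op 5: best P0=NH1 P1=- P2=NH3
Op 6: best P0=NH1 P1=- P2=NH3
Op 7: best P0=NH1 P1=- P2=NH3
Op 8: best P0=NH1 P1=- P2=NH3
Op 9: best P0=NH1 P1=- P2=NH3
Op 10: best P0=NH1 P1=- P2=NH3
Op 11: best P0=NH1 P1=- P2=NH3
Op 12: best P0=NH2 P1=- P2=NH3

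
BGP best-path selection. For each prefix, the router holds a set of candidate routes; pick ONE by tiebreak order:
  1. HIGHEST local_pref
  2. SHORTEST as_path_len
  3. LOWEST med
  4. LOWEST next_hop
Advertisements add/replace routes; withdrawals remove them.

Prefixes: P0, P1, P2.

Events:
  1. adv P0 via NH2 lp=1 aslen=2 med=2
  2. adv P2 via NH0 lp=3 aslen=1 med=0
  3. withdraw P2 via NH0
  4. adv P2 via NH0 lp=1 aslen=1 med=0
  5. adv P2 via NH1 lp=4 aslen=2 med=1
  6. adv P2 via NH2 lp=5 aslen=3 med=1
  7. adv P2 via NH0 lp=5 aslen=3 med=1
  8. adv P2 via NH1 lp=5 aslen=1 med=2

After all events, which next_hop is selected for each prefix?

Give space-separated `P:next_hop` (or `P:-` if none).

Answer: P0:NH2 P1:- P2:NH1

Derivation:
Op 1: best P0=NH2 P1=- P2=-
Op 2: best P0=NH2 P1=- P2=NH0
Op 3: best P0=NH2 P1=- P2=-
Op 4: best P0=NH2 P1=- P2=NH0
Op 5: best P0=NH2 P1=- P2=NH1
Op 6: best P0=NH2 P1=- P2=NH2
Op 7: best P0=NH2 P1=- P2=NH0
Op 8: best P0=NH2 P1=- P2=NH1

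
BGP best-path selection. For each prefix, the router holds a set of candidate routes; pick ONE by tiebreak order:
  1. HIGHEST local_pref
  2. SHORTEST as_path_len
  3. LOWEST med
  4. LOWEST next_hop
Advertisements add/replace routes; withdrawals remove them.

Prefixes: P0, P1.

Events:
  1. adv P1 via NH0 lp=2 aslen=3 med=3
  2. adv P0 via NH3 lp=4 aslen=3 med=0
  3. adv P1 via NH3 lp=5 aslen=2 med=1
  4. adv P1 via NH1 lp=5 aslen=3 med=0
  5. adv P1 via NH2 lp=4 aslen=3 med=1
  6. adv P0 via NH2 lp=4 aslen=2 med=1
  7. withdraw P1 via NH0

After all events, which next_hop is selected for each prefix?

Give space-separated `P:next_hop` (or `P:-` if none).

Answer: P0:NH2 P1:NH3

Derivation:
Op 1: best P0=- P1=NH0
Op 2: best P0=NH3 P1=NH0
Op 3: best P0=NH3 P1=NH3
Op 4: best P0=NH3 P1=NH3
Op 5: best P0=NH3 P1=NH3
Op 6: best P0=NH2 P1=NH3
Op 7: best P0=NH2 P1=NH3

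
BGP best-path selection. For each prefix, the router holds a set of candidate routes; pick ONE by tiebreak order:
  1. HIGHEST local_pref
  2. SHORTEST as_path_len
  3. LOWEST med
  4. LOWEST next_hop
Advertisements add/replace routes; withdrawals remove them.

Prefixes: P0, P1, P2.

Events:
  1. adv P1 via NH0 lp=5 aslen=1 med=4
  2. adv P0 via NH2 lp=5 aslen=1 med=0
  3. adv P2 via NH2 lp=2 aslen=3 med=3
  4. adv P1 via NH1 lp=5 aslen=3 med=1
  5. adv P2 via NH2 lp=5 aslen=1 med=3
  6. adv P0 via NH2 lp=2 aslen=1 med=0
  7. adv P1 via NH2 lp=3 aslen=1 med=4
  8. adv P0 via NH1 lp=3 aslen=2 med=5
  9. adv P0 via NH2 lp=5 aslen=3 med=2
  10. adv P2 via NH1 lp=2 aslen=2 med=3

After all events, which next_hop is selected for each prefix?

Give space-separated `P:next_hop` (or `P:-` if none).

Op 1: best P0=- P1=NH0 P2=-
Op 2: best P0=NH2 P1=NH0 P2=-
Op 3: best P0=NH2 P1=NH0 P2=NH2
Op 4: best P0=NH2 P1=NH0 P2=NH2
Op 5: best P0=NH2 P1=NH0 P2=NH2
Op 6: best P0=NH2 P1=NH0 P2=NH2
Op 7: best P0=NH2 P1=NH0 P2=NH2
Op 8: best P0=NH1 P1=NH0 P2=NH2
Op 9: best P0=NH2 P1=NH0 P2=NH2
Op 10: best P0=NH2 P1=NH0 P2=NH2

Answer: P0:NH2 P1:NH0 P2:NH2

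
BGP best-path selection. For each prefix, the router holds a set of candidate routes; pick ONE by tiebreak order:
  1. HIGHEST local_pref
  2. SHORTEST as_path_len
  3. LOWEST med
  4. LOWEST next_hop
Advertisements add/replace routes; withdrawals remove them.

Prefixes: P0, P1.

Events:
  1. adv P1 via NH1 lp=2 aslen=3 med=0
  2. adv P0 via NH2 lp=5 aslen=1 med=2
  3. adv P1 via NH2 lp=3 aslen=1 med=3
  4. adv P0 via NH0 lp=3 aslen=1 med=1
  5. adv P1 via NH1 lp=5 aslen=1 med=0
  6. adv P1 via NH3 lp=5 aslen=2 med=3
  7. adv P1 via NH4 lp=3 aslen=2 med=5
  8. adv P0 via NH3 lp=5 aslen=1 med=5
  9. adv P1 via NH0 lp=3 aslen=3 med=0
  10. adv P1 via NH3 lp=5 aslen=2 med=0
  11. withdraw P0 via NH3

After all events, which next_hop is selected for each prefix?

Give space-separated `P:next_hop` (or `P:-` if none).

Op 1: best P0=- P1=NH1
Op 2: best P0=NH2 P1=NH1
Op 3: best P0=NH2 P1=NH2
Op 4: best P0=NH2 P1=NH2
Op 5: best P0=NH2 P1=NH1
Op 6: best P0=NH2 P1=NH1
Op 7: best P0=NH2 P1=NH1
Op 8: best P0=NH2 P1=NH1
Op 9: best P0=NH2 P1=NH1
Op 10: best P0=NH2 P1=NH1
Op 11: best P0=NH2 P1=NH1

Answer: P0:NH2 P1:NH1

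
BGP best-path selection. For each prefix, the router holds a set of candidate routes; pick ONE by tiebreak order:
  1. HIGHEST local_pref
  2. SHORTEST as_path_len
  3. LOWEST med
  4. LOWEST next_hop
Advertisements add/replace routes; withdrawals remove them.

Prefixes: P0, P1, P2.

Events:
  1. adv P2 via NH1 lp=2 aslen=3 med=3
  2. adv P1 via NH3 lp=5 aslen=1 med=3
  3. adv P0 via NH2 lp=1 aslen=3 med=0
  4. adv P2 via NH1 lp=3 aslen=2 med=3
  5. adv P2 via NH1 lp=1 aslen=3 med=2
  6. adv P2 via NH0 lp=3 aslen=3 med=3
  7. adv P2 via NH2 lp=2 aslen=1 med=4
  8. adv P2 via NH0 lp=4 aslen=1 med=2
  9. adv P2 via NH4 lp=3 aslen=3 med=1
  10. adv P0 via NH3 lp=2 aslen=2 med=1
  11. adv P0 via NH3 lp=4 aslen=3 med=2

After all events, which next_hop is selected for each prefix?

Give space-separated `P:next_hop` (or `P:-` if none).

Op 1: best P0=- P1=- P2=NH1
Op 2: best P0=- P1=NH3 P2=NH1
Op 3: best P0=NH2 P1=NH3 P2=NH1
Op 4: best P0=NH2 P1=NH3 P2=NH1
Op 5: best P0=NH2 P1=NH3 P2=NH1
Op 6: best P0=NH2 P1=NH3 P2=NH0
Op 7: best P0=NH2 P1=NH3 P2=NH0
Op 8: best P0=NH2 P1=NH3 P2=NH0
Op 9: best P0=NH2 P1=NH3 P2=NH0
Op 10: best P0=NH3 P1=NH3 P2=NH0
Op 11: best P0=NH3 P1=NH3 P2=NH0

Answer: P0:NH3 P1:NH3 P2:NH0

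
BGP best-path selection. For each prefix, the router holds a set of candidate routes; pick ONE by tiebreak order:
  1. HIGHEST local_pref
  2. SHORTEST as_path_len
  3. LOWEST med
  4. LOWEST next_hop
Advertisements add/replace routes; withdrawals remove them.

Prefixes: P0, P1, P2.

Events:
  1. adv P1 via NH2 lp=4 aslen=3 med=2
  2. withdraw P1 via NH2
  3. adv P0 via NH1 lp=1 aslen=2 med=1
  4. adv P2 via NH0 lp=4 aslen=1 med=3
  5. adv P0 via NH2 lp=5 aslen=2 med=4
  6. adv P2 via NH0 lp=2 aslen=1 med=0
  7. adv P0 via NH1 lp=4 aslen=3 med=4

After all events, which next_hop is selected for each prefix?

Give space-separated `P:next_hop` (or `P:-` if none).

Answer: P0:NH2 P1:- P2:NH0

Derivation:
Op 1: best P0=- P1=NH2 P2=-
Op 2: best P0=- P1=- P2=-
Op 3: best P0=NH1 P1=- P2=-
Op 4: best P0=NH1 P1=- P2=NH0
Op 5: best P0=NH2 P1=- P2=NH0
Op 6: best P0=NH2 P1=- P2=NH0
Op 7: best P0=NH2 P1=- P2=NH0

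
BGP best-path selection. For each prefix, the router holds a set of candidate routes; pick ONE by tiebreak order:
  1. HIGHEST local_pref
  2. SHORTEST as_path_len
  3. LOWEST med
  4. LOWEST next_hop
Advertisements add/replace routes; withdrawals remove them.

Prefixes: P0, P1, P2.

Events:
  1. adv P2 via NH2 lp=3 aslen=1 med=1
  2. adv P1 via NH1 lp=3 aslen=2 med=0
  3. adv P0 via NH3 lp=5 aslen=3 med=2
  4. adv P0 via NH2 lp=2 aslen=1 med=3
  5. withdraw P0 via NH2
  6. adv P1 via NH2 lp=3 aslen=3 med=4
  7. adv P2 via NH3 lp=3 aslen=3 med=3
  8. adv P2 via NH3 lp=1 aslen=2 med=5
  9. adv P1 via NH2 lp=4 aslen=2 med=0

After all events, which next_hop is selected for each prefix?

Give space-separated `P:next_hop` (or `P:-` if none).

Answer: P0:NH3 P1:NH2 P2:NH2

Derivation:
Op 1: best P0=- P1=- P2=NH2
Op 2: best P0=- P1=NH1 P2=NH2
Op 3: best P0=NH3 P1=NH1 P2=NH2
Op 4: best P0=NH3 P1=NH1 P2=NH2
Op 5: best P0=NH3 P1=NH1 P2=NH2
Op 6: best P0=NH3 P1=NH1 P2=NH2
Op 7: best P0=NH3 P1=NH1 P2=NH2
Op 8: best P0=NH3 P1=NH1 P2=NH2
Op 9: best P0=NH3 P1=NH2 P2=NH2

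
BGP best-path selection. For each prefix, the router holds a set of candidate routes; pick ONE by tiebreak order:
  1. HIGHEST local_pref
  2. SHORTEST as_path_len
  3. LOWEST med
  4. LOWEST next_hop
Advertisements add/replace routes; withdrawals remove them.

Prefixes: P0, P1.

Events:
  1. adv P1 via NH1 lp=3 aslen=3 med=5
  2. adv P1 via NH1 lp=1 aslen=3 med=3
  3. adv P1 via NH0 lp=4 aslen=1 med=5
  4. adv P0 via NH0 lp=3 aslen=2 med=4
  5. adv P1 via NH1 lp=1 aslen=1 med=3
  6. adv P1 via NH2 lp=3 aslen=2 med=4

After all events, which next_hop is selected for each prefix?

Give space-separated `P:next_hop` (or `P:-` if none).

Answer: P0:NH0 P1:NH0

Derivation:
Op 1: best P0=- P1=NH1
Op 2: best P0=- P1=NH1
Op 3: best P0=- P1=NH0
Op 4: best P0=NH0 P1=NH0
Op 5: best P0=NH0 P1=NH0
Op 6: best P0=NH0 P1=NH0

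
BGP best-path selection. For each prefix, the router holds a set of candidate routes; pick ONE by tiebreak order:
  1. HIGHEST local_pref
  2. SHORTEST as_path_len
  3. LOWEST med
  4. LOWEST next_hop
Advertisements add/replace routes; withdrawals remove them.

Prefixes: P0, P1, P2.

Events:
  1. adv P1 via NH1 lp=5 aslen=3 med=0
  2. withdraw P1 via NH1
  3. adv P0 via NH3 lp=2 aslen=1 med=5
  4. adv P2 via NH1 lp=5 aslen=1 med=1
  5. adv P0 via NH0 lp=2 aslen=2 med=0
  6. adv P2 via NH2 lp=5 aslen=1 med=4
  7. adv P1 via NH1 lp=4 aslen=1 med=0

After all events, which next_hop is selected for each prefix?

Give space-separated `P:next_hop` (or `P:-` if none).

Op 1: best P0=- P1=NH1 P2=-
Op 2: best P0=- P1=- P2=-
Op 3: best P0=NH3 P1=- P2=-
Op 4: best P0=NH3 P1=- P2=NH1
Op 5: best P0=NH3 P1=- P2=NH1
Op 6: best P0=NH3 P1=- P2=NH1
Op 7: best P0=NH3 P1=NH1 P2=NH1

Answer: P0:NH3 P1:NH1 P2:NH1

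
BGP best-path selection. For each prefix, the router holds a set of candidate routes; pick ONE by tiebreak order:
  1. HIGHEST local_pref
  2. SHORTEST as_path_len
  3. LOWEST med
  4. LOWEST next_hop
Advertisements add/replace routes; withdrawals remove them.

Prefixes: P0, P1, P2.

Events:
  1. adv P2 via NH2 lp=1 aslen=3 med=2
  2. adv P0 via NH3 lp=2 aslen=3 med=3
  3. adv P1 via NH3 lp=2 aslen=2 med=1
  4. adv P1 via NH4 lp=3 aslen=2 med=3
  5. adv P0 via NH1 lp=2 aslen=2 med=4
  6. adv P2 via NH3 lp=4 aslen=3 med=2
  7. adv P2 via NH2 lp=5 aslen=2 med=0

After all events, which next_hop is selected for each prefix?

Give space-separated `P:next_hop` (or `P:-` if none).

Op 1: best P0=- P1=- P2=NH2
Op 2: best P0=NH3 P1=- P2=NH2
Op 3: best P0=NH3 P1=NH3 P2=NH2
Op 4: best P0=NH3 P1=NH4 P2=NH2
Op 5: best P0=NH1 P1=NH4 P2=NH2
Op 6: best P0=NH1 P1=NH4 P2=NH3
Op 7: best P0=NH1 P1=NH4 P2=NH2

Answer: P0:NH1 P1:NH4 P2:NH2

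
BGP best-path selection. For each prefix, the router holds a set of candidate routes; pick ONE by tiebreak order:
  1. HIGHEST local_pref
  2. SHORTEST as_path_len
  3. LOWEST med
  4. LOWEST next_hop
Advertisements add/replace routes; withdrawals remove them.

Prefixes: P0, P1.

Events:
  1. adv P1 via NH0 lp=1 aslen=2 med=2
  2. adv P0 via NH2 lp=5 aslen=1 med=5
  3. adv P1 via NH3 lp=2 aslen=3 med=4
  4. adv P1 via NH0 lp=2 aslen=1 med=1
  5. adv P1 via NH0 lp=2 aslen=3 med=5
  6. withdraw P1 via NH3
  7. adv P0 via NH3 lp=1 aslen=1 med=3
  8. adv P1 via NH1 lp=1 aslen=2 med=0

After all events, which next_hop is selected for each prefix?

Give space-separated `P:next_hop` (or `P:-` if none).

Answer: P0:NH2 P1:NH0

Derivation:
Op 1: best P0=- P1=NH0
Op 2: best P0=NH2 P1=NH0
Op 3: best P0=NH2 P1=NH3
Op 4: best P0=NH2 P1=NH0
Op 5: best P0=NH2 P1=NH3
Op 6: best P0=NH2 P1=NH0
Op 7: best P0=NH2 P1=NH0
Op 8: best P0=NH2 P1=NH0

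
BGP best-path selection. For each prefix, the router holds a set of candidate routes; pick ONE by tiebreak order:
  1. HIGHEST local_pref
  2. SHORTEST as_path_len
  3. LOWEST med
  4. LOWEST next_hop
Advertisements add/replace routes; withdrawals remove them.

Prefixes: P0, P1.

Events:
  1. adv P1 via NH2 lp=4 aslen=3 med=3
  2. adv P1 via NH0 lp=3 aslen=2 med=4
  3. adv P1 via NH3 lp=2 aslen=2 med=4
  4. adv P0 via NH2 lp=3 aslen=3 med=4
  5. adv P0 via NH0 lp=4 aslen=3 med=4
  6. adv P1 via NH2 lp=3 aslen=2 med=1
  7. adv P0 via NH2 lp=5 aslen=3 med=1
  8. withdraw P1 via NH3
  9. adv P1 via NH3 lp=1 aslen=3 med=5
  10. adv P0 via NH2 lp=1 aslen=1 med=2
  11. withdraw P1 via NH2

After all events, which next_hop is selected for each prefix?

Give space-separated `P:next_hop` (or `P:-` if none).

Op 1: best P0=- P1=NH2
Op 2: best P0=- P1=NH2
Op 3: best P0=- P1=NH2
Op 4: best P0=NH2 P1=NH2
Op 5: best P0=NH0 P1=NH2
Op 6: best P0=NH0 P1=NH2
Op 7: best P0=NH2 P1=NH2
Op 8: best P0=NH2 P1=NH2
Op 9: best P0=NH2 P1=NH2
Op 10: best P0=NH0 P1=NH2
Op 11: best P0=NH0 P1=NH0

Answer: P0:NH0 P1:NH0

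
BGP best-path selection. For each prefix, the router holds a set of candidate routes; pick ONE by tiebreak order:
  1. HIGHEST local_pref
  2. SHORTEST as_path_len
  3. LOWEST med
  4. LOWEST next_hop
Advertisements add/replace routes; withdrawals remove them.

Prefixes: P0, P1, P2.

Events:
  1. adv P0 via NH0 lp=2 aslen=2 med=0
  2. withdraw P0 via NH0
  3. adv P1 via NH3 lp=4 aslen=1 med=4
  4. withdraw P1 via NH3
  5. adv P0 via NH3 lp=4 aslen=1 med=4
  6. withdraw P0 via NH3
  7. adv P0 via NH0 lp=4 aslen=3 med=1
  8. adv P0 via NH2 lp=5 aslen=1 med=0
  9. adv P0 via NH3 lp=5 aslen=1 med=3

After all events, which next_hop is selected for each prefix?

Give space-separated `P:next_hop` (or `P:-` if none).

Op 1: best P0=NH0 P1=- P2=-
Op 2: best P0=- P1=- P2=-
Op 3: best P0=- P1=NH3 P2=-
Op 4: best P0=- P1=- P2=-
Op 5: best P0=NH3 P1=- P2=-
Op 6: best P0=- P1=- P2=-
Op 7: best P0=NH0 P1=- P2=-
Op 8: best P0=NH2 P1=- P2=-
Op 9: best P0=NH2 P1=- P2=-

Answer: P0:NH2 P1:- P2:-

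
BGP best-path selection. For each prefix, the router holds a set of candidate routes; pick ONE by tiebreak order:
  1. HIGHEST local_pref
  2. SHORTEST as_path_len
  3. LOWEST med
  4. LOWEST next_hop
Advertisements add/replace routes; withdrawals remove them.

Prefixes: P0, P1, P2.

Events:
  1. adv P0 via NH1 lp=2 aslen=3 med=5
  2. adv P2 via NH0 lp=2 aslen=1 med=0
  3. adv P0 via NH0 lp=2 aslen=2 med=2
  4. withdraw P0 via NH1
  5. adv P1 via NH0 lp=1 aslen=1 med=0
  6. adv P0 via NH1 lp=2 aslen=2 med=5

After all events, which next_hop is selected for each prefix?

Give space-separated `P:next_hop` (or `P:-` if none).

Op 1: best P0=NH1 P1=- P2=-
Op 2: best P0=NH1 P1=- P2=NH0
Op 3: best P0=NH0 P1=- P2=NH0
Op 4: best P0=NH0 P1=- P2=NH0
Op 5: best P0=NH0 P1=NH0 P2=NH0
Op 6: best P0=NH0 P1=NH0 P2=NH0

Answer: P0:NH0 P1:NH0 P2:NH0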